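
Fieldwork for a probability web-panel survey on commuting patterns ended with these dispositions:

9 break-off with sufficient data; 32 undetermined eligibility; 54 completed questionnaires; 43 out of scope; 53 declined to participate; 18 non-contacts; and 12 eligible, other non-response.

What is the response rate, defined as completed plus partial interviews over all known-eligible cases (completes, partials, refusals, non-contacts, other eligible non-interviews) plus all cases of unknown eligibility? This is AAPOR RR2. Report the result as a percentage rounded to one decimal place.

35.4%

Num: 54 + 9 = 63
Denom: 54 + 9 + 53 + 18 + 12 + 32 = 178
RR2 = 63 / 178 = 0.3539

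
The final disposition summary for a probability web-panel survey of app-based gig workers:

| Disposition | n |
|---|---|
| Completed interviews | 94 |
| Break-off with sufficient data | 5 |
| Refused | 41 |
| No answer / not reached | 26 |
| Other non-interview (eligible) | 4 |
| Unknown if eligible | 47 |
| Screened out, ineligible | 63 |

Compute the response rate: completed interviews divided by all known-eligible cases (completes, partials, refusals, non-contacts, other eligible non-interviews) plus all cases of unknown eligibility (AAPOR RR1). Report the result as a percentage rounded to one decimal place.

43.3%

Num: 94
Denom: 94 + 5 + 41 + 26 + 4 + 47 = 217
RR1 = 94 / 217 = 0.4332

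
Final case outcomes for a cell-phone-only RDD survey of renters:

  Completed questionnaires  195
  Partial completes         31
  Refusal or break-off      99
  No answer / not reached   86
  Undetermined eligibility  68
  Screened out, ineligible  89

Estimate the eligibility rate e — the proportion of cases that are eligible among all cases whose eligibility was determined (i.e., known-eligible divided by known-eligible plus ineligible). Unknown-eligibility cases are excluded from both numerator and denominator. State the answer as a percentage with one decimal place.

82.2%

Eligible (known): 195 + 31 + 99 + 86 = 411
e = 411 / (411 + 89) = 411 / 500 = 0.8220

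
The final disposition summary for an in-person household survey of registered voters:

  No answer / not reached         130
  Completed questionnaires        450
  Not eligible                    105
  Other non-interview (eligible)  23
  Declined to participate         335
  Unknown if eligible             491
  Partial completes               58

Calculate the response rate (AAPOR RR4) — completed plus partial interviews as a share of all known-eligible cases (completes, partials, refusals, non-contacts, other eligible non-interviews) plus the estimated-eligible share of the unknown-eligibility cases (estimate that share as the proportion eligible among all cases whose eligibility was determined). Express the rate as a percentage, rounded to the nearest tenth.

Top: 450 + 58 = 508
Eligible (known): 450 + 58 + 335 + 130 + 23 = 996
e = 996 / (996 + 105) = 996 / 1101 = 0.9046
e × U: 0.9046 × 491 = 444.16
Base: 996 + 444.16 = 1440.16
RR4 = 508 / 1440.16 = 0.3527

35.3%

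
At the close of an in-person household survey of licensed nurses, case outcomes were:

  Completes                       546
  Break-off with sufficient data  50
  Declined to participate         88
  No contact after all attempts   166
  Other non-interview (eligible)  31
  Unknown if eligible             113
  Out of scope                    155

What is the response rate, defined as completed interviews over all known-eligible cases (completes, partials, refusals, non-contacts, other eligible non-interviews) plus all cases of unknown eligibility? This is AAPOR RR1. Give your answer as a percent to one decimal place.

54.9%

Top → 546
Denom → 546 + 50 + 88 + 166 + 31 + 113 = 994
RR1 = 546 / 994 = 0.5493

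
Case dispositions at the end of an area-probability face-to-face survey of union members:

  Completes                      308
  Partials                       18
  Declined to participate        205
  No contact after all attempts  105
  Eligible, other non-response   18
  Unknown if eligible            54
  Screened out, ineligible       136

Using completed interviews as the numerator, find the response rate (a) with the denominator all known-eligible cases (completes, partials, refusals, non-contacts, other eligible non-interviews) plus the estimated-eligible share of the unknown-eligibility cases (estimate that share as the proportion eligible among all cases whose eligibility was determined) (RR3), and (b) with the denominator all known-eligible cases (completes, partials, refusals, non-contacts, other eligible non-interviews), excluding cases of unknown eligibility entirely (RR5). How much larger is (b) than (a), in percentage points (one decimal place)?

3.0

Num = 308
Known eligible = 308 + 18 + 205 + 105 + 18 = 654
e = 654 / (654 + 136) = 654 / 790 = 0.8278
Eligible share of unknowns = 0.8278 × 54 = 44.70
Denominator = 654 + 44.70 = 698.70
RR3 = 308 / 698.70 = 0.4408
Denominator = 308 + 18 + 205 + 105 + 18 = 654
RR5 = 308 / 654 = 0.4709
Difference = 47.09 − 44.08 = 3.01 percentage points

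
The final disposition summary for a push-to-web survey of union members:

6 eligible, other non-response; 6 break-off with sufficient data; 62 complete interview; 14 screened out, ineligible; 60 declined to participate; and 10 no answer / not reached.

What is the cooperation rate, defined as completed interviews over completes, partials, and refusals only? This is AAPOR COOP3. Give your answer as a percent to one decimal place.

48.4%

Top → 62
Denominator → 62 + 6 + 60 = 128
COOP3 = 62 / 128 = 0.4844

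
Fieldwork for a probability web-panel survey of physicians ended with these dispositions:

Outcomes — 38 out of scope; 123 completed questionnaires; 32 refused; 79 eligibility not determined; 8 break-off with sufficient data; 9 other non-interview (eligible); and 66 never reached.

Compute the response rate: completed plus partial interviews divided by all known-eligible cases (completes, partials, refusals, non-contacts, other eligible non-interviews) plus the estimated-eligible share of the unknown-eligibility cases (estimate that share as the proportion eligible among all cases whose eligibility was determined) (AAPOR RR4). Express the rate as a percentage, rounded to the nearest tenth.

Numerator → 123 + 8 = 131
Determined eligible → 123 + 8 + 32 + 66 + 9 = 238
e = 238 / (238 + 38) = 238 / 276 = 0.8623
Estimated eligible among unknowns → 0.8623 × 79 = 68.12
Denom → 238 + 68.12 = 306.12
RR4 = 131 / 306.12 = 0.4279

42.8%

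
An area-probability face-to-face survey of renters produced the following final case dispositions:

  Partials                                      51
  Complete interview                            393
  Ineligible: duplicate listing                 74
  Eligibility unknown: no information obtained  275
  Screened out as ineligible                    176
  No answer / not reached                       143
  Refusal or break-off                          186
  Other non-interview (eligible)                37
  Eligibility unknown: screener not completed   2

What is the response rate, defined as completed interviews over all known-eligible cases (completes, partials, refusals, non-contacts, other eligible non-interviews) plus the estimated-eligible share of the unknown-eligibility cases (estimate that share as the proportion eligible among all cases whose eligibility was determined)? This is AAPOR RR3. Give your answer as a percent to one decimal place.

Eligibility not determined = 2 + 275 = 277
Ineligible = 176 + 74 = 250
Num = 393
Eligible (known) = 393 + 51 + 186 + 143 + 37 = 810
e = 810 / (810 + 250) = 810 / 1060 = 0.7642
Estimated eligible among unknowns = 0.7642 × 277 = 211.68
Denominator = 810 + 211.68 = 1021.68
RR3 = 393 / 1021.68 = 0.3847

38.5%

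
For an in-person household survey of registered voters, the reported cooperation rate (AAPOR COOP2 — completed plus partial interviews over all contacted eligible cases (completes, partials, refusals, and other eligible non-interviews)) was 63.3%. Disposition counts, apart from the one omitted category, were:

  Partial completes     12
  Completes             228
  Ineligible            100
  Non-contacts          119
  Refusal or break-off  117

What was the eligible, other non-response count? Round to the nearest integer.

Top → 228 + 12 = 240
COOP2 = 240 / D = 0.633
D = 240 / 0.633 = 379.1
Remaining denominator categories sum to 357
eligible, other non-response = 379.1 − 357 ≈ 22

22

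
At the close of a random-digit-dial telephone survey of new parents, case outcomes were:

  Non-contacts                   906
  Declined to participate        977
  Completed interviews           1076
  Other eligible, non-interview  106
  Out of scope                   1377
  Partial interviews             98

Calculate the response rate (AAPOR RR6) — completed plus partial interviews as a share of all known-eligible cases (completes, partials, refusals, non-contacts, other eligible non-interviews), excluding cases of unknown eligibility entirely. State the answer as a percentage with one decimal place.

37.1%

Num: 1076 + 98 = 1174
Denom: 1076 + 98 + 977 + 906 + 106 = 3163
RR6 = 1174 / 3163 = 0.3712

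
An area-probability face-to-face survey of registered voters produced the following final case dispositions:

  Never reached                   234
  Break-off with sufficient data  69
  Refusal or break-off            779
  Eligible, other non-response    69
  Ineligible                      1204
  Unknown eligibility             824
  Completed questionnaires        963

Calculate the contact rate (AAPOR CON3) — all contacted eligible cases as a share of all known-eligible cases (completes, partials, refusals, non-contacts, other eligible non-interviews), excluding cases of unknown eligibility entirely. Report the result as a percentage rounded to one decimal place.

Top = 963 + 69 + 779 + 69 = 1880
Denom = 963 + 69 + 779 + 234 + 69 = 2114
CON3 = 1880 / 2114 = 0.8893

88.9%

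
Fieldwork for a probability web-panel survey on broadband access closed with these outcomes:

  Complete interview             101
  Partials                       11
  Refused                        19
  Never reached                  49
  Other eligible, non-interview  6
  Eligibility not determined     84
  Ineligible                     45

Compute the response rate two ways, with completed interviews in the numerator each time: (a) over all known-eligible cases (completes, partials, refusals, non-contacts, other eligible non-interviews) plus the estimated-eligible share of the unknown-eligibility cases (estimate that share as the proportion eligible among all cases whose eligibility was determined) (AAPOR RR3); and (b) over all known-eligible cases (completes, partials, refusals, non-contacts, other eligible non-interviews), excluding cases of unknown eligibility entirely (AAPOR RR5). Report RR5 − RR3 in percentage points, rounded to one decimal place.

Num = 101
Eligible (known) = 101 + 11 + 19 + 49 + 6 = 186
e = 186 / (186 + 45) = 186 / 231 = 0.8052
Estimated eligible among unknowns = 0.8052 × 84 = 67.64
Base = 186 + 67.64 = 253.64
RR3 = 101 / 253.64 = 0.3982
Base = 101 + 11 + 19 + 49 + 6 = 186
RR5 = 101 / 186 = 0.5430
Difference = 54.30 − 39.82 = 14.48 percentage points

14.5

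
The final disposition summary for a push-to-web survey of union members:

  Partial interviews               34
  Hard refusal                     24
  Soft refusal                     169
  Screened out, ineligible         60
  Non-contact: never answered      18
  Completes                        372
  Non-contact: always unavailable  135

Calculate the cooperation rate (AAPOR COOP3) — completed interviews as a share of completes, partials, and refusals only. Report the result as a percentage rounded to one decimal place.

Refused = 24 + 169 = 193
Never reached = 18 + 135 = 153
Top: 372
Denominator: 372 + 34 + 193 = 599
COOP3 = 372 / 599 = 0.6210

62.1%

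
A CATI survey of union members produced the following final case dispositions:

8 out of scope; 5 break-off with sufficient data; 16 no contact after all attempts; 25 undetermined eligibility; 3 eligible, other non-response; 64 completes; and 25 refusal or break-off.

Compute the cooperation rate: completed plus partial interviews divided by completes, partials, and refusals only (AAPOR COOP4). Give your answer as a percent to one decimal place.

Numerator = 64 + 5 = 69
Base = 64 + 5 + 25 = 94
COOP4 = 69 / 94 = 0.7340

73.4%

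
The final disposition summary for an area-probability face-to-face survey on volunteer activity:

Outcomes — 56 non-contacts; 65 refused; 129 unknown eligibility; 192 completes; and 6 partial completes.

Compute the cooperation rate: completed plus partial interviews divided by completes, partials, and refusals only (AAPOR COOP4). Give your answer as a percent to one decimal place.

75.3%

Numerator: 192 + 6 = 198
Base: 192 + 6 + 65 = 263
COOP4 = 198 / 263 = 0.7529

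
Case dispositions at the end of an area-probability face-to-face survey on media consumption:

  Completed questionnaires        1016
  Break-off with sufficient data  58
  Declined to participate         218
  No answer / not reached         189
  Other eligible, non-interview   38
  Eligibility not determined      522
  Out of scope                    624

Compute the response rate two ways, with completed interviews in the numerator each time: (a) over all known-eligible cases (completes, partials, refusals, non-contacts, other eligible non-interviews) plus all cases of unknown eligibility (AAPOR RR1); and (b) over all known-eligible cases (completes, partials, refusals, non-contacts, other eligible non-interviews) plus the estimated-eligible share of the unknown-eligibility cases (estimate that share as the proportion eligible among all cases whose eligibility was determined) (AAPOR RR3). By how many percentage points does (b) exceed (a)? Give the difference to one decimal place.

Num = 1016
Denom = 1016 + 58 + 218 + 189 + 38 + 522 = 2041
RR1 = 1016 / 2041 = 0.4978
Determined eligible = 1016 + 58 + 218 + 189 + 38 = 1519
e = 1519 / (1519 + 624) = 1519 / 2143 = 0.7088
e × U = 0.7088 × 522 = 369.99
Denom = 1519 + 369.99 = 1888.99
RR3 = 1016 / 1888.99 = 0.5379
Difference = 53.79 − 49.78 = 4.01 percentage points

4.0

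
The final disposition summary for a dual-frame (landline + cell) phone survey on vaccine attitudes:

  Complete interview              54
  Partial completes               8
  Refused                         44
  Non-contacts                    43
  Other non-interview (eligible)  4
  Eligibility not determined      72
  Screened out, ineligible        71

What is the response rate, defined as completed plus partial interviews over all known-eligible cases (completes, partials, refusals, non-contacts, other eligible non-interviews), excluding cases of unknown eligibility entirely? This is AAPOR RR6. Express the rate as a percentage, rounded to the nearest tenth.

40.5%

Top → 54 + 8 = 62
Denom → 54 + 8 + 44 + 43 + 4 = 153
RR6 = 62 / 153 = 0.4052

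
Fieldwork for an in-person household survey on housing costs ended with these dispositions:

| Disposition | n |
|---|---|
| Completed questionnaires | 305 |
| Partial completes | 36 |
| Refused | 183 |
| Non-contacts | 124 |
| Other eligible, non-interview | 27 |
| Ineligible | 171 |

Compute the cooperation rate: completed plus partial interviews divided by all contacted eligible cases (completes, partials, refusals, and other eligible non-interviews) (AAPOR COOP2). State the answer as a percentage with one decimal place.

Num → 305 + 36 = 341
Denom → 305 + 36 + 183 + 27 = 551
COOP2 = 341 / 551 = 0.6189

61.9%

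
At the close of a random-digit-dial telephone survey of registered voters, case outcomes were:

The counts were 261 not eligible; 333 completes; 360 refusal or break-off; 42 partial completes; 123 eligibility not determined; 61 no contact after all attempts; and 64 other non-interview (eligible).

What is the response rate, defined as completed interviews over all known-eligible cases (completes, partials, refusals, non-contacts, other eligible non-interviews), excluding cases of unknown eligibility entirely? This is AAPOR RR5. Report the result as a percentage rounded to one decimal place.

38.7%

Num → 333
Denominator → 333 + 42 + 360 + 61 + 64 = 860
RR5 = 333 / 860 = 0.3872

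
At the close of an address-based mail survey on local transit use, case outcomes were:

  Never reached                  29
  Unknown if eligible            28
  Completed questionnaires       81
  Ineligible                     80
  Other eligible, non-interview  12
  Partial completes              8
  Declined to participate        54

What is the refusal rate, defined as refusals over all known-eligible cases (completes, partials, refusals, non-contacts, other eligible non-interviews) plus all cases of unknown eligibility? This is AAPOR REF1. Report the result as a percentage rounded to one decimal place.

Numerator: 54
Base: 81 + 8 + 54 + 29 + 12 + 28 = 212
REF1 = 54 / 212 = 0.2547

25.5%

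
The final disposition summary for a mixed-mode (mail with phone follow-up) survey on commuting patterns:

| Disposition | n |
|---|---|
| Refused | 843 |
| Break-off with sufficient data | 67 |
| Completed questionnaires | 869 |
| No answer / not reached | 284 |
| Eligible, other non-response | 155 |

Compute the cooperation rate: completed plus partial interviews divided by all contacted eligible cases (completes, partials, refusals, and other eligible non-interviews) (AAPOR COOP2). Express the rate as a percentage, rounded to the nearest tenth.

48.4%

Numerator = 869 + 67 = 936
Base = 869 + 67 + 843 + 155 = 1934
COOP2 = 936 / 1934 = 0.4840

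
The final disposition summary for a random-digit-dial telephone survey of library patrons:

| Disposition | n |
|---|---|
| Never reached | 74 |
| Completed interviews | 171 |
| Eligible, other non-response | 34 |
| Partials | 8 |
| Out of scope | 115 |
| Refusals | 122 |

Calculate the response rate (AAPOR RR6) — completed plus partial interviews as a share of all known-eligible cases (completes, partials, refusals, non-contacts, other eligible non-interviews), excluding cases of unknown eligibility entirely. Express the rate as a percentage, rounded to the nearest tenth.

Numerator → 171 + 8 = 179
Denominator → 171 + 8 + 122 + 74 + 34 = 409
RR6 = 179 / 409 = 0.4377

43.8%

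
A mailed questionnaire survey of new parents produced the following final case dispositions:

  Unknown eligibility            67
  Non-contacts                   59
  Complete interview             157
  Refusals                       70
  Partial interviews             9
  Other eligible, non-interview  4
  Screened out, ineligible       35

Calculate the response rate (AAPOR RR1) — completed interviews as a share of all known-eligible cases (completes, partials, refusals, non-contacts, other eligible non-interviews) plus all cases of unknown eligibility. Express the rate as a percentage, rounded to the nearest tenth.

42.9%

Num: 157
Denominator: 157 + 9 + 70 + 59 + 4 + 67 = 366
RR1 = 157 / 366 = 0.4290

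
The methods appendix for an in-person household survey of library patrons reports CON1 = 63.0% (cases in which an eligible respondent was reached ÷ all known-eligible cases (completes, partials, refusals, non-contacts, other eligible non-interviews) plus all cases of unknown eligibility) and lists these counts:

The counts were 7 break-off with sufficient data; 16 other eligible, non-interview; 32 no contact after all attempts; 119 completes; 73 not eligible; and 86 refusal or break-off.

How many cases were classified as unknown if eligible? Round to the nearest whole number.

102

Numerator → 119 + 7 + 86 + 16 = 228
CON1 = 228 / D = 0.630
D = 228 / 0.630 = 361.9
Remaining denominator categories sum to 260
unknown if eligible = 361.9 − 260 ≈ 102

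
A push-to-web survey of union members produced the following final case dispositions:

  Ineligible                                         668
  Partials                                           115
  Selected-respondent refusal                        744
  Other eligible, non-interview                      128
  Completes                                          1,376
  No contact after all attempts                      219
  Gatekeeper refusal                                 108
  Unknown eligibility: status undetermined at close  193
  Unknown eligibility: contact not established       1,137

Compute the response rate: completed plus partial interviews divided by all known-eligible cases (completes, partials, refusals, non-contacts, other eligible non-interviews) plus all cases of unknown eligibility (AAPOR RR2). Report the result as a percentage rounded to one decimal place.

Declined to participate = 108 + 744 = 852
Unknown eligibility = 1137 + 193 = 1330
Num = 1376 + 115 = 1491
Base = 1376 + 115 + 852 + 219 + 128 + 1330 = 4020
RR2 = 1491 / 4020 = 0.3709

37.1%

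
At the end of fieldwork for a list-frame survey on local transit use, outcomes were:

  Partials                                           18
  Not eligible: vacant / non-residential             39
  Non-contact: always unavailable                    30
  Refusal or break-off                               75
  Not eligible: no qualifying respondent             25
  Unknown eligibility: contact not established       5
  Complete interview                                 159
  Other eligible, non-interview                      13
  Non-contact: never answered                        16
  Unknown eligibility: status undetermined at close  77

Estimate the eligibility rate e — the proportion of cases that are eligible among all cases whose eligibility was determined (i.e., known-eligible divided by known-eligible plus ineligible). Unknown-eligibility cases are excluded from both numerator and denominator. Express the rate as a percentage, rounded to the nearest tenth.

No answer / not reached = 16 + 30 = 46
Undetermined eligibility = 5 + 77 = 82
Not eligible = 25 + 39 = 64
Known eligible = 159 + 18 + 75 + 46 + 13 = 311
e = 311 / (311 + 64) = 311 / 375 = 0.8293

82.9%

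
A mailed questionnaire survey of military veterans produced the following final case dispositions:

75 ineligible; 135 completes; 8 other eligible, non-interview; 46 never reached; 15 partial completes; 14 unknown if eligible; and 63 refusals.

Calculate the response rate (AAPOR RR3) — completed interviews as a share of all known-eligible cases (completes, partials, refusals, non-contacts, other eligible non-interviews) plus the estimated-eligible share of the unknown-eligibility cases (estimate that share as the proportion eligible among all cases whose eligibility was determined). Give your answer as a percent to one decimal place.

Num → 135
Determined eligible → 135 + 15 + 63 + 46 + 8 = 267
e = 267 / (267 + 75) = 267 / 342 = 0.7807
Eligible share of unknowns → 0.7807 × 14 = 10.93
Base → 267 + 10.93 = 277.93
RR3 = 135 / 277.93 = 0.4857

48.6%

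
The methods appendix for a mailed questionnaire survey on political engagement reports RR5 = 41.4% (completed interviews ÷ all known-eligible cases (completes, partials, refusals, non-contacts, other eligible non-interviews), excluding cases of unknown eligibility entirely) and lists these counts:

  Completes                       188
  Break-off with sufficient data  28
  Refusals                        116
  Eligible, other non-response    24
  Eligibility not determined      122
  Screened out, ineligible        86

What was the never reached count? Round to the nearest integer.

RR5 = 188 / D = 0.414
D = 188 / 0.414 = 454.1
Remaining denominator categories sum to 356
never reached = 454.1 − 356 ≈ 98

98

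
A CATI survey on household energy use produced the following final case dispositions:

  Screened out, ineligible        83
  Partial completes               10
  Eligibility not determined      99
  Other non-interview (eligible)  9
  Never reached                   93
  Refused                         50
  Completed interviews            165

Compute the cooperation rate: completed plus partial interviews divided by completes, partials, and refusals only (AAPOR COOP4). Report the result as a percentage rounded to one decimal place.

Top = 165 + 10 = 175
Denom = 165 + 10 + 50 = 225
COOP4 = 175 / 225 = 0.7778

77.8%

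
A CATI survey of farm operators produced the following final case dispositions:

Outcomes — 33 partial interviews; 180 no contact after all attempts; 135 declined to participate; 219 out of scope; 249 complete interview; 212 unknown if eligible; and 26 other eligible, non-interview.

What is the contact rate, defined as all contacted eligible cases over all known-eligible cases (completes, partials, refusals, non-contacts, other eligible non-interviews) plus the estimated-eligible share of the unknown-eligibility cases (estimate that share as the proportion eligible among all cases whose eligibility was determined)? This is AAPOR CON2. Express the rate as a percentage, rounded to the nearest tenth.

56.8%

Num = 249 + 33 + 135 + 26 = 443
Eligible (known) = 249 + 33 + 135 + 180 + 26 = 623
e = 623 / (623 + 219) = 623 / 842 = 0.7399
e × U = 0.7399 × 212 = 156.86
Base = 623 + 156.86 = 779.86
CON2 = 443 / 779.86 = 0.5681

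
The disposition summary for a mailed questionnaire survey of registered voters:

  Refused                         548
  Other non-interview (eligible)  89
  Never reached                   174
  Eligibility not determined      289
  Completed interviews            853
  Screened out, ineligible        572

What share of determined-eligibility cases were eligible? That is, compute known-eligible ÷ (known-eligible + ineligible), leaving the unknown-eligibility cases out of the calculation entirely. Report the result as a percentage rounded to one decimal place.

Known eligible: 853 + 548 + 174 + 89 = 1664
e = 1664 / (1664 + 572) = 1664 / 2236 = 0.7442

74.4%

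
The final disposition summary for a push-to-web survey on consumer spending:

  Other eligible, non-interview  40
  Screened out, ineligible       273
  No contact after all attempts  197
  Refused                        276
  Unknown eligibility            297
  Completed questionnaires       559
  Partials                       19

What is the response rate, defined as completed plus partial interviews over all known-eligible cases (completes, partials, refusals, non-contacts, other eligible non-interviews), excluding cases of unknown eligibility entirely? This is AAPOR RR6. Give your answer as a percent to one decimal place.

Numerator: 559 + 19 = 578
Denominator: 559 + 19 + 276 + 197 + 40 = 1091
RR6 = 578 / 1091 = 0.5298

53.0%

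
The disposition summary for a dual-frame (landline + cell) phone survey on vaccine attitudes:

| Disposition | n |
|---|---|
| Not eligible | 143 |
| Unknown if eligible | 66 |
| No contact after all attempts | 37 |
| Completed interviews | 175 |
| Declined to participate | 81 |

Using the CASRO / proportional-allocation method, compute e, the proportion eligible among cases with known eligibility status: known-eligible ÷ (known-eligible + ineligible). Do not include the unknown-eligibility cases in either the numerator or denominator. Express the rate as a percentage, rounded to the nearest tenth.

Known eligible → 175 + 81 + 37 = 293
e = 293 / (293 + 143) = 293 / 436 = 0.6720

67.2%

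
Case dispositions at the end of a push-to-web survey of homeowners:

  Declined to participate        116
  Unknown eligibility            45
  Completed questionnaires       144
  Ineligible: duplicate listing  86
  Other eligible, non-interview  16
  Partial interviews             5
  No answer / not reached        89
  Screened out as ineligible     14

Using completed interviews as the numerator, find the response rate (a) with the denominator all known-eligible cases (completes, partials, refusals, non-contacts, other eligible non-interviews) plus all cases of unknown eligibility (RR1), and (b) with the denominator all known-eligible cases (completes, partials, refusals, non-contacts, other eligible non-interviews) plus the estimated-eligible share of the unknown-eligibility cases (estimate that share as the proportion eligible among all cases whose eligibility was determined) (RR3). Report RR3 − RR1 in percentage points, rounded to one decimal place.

0.8

Ineligible = 14 + 86 = 100
Numerator: 144
Denominator: 144 + 5 + 116 + 89 + 16 + 45 = 415
RR1 = 144 / 415 = 0.3470
Eligible (known): 144 + 5 + 116 + 89 + 16 = 370
e = 370 / (370 + 100) = 370 / 470 = 0.7872
Eligible share of unknowns: 0.7872 × 45 = 35.42
Denominator: 370 + 35.42 = 405.42
RR3 = 144 / 405.42 = 0.3552
Difference = 35.52 − 34.70 = 0.82 percentage points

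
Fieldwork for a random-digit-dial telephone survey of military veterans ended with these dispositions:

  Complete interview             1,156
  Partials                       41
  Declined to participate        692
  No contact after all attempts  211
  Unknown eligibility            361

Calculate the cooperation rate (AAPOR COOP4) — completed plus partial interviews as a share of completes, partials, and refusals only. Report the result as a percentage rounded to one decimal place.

Num: 1156 + 41 = 1197
Denominator: 1156 + 41 + 692 = 1889
COOP4 = 1197 / 1889 = 0.6337

63.4%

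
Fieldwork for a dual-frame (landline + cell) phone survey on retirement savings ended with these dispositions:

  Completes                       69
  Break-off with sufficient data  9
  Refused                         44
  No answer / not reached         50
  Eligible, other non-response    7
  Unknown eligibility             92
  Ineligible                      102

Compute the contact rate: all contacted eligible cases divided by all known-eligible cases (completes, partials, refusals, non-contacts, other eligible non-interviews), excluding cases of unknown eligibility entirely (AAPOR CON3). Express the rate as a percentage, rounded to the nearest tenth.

Num = 69 + 9 + 44 + 7 = 129
Denom = 69 + 9 + 44 + 50 + 7 = 179
CON3 = 129 / 179 = 0.7207

72.1%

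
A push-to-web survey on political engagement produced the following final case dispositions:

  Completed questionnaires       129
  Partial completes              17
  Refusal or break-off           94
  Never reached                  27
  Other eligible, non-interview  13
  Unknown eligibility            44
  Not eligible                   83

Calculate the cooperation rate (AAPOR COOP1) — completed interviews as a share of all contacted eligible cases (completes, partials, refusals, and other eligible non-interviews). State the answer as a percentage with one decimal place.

Num → 129
Denominator → 129 + 17 + 94 + 13 = 253
COOP1 = 129 / 253 = 0.5099

51.0%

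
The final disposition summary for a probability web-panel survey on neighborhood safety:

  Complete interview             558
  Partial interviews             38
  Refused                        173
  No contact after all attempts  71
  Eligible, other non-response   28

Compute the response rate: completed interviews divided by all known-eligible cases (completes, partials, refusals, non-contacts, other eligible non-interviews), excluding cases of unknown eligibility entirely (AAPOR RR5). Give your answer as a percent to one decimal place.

Top → 558
Denominator → 558 + 38 + 173 + 71 + 28 = 868
RR5 = 558 / 868 = 0.6429

64.3%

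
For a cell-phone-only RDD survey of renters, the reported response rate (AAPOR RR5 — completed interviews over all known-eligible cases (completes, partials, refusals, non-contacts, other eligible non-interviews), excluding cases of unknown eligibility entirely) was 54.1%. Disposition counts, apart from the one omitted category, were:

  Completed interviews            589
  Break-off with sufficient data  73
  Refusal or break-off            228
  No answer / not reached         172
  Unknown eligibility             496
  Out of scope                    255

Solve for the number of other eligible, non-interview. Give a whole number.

RR5 = 589 / D = 0.541
D = 589 / 0.541 = 1088.7
Rest of base = 1062
other eligible, non-interview = 1088.7 − 1062 ≈ 27

27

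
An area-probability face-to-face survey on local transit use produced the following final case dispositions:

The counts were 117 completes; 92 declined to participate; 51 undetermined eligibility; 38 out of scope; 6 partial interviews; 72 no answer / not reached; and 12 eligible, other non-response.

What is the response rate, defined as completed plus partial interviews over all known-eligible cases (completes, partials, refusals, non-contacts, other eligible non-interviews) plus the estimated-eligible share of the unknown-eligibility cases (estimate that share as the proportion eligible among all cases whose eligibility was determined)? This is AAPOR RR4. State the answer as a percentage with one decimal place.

Top → 117 + 6 = 123
Determined eligible → 117 + 6 + 92 + 72 + 12 = 299
e = 299 / (299 + 38) = 299 / 337 = 0.8872
e × U → 0.8872 × 51 = 45.25
Denominator → 299 + 45.25 = 344.25
RR4 = 123 / 344.25 = 0.3573

35.7%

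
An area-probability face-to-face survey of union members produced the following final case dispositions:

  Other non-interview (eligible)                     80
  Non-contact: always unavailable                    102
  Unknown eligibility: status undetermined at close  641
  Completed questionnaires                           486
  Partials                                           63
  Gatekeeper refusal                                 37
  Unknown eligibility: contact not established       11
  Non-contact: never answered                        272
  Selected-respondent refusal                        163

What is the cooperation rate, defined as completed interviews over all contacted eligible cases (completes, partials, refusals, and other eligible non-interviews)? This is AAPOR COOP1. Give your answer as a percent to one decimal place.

58.6%

Refusals = 37 + 163 = 200
No answer / not reached = 272 + 102 = 374
Undetermined eligibility = 11 + 641 = 652
Num = 486
Denom = 486 + 63 + 200 + 80 = 829
COOP1 = 486 / 829 = 0.5862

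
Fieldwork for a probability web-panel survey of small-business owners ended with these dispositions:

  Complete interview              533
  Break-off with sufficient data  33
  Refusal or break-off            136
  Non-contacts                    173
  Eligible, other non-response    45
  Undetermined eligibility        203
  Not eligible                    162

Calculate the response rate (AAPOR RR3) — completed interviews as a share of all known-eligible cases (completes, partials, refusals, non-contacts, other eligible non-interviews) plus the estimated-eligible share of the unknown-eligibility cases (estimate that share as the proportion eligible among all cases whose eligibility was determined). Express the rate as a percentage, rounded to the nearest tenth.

48.8%

Numerator = 533
Determined eligible = 533 + 33 + 136 + 173 + 45 = 920
e = 920 / (920 + 162) = 920 / 1082 = 0.8503
e × U = 0.8503 × 203 = 172.61
Denominator = 920 + 172.61 = 1092.61
RR3 = 533 / 1092.61 = 0.4878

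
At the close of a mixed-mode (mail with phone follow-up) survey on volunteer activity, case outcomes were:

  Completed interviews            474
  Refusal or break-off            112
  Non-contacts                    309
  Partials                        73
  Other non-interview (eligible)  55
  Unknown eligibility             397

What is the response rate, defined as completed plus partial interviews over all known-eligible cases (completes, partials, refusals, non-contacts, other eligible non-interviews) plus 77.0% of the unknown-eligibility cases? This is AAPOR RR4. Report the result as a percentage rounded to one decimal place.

41.2%

Numerator: 474 + 73 = 547
Eligible (known): 474 + 73 + 112 + 309 + 55 = 1023
Estimated eligible among unknowns: 0.7700 × 397 = 305.69
Denominator: 1023 + 305.69 = 1328.69
RR4 = 547 / 1328.69 = 0.4117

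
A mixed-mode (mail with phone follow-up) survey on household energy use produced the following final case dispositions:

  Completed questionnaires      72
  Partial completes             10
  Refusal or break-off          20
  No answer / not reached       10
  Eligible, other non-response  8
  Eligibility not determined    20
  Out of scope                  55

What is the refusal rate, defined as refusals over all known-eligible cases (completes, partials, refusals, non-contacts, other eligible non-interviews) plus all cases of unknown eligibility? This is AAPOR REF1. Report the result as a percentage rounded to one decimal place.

Numerator = 20
Denom = 72 + 10 + 20 + 10 + 8 + 20 = 140
REF1 = 20 / 140 = 0.1429

14.3%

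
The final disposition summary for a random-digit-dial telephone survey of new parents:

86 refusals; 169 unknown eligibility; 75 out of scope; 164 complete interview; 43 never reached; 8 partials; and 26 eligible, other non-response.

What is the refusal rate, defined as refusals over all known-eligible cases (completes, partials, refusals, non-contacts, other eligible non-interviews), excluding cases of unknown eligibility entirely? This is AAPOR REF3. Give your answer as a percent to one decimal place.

26.3%

Numerator: 86
Denom: 164 + 8 + 86 + 43 + 26 = 327
REF3 = 86 / 327 = 0.2630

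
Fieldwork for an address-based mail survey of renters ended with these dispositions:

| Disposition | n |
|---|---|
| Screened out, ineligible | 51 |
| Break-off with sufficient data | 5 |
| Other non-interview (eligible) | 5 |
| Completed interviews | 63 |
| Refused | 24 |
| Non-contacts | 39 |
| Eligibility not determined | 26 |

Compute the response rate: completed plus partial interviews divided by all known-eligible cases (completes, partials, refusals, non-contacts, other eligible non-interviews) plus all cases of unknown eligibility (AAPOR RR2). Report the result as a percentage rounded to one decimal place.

Numerator → 63 + 5 = 68
Base → 63 + 5 + 24 + 39 + 5 + 26 = 162
RR2 = 68 / 162 = 0.4198

42.0%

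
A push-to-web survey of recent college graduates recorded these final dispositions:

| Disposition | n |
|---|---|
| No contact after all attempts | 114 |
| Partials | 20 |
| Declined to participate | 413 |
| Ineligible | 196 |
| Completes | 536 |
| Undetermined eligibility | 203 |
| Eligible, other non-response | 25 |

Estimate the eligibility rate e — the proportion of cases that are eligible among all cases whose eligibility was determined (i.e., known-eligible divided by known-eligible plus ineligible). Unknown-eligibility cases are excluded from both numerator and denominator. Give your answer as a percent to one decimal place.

85.0%

Determined eligible → 536 + 20 + 413 + 114 + 25 = 1108
e = 1108 / (1108 + 196) = 1108 / 1304 = 0.8497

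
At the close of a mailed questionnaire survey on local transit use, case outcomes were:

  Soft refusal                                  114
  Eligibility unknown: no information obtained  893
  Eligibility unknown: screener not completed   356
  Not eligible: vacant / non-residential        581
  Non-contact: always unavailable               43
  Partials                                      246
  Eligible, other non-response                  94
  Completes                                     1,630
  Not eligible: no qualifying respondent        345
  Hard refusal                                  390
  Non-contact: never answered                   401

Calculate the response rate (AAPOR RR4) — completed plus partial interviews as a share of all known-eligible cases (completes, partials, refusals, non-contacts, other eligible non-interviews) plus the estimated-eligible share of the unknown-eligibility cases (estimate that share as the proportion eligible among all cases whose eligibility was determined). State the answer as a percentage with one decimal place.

48.5%

Refused = 390 + 114 = 504
No answer / not reached = 401 + 43 = 444
Unknown if eligible = 356 + 893 = 1249
Screened out, ineligible = 345 + 581 = 926
Num → 1630 + 246 = 1876
Known eligible → 1630 + 246 + 504 + 444 + 94 = 2918
e = 2918 / (2918 + 926) = 2918 / 3844 = 0.7591
Eligible share of unknowns → 0.7591 × 1249 = 948.12
Base → 2918 + 948.12 = 3866.12
RR4 = 1876 / 3866.12 = 0.4852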